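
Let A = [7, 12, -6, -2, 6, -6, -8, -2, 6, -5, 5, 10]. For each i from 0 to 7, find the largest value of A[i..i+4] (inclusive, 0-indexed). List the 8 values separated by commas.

12, 12, 6, 6, 6, 6, 6, 10

Sliding a size-5 window across the 12 values:
(7, 12, -6, -2, 6) → max 12
(12, -6, -2, 6, -6) → max 12
(-6, -2, 6, -6, -8) → max 6
(-2, 6, -6, -8, -2) → max 6
(6, -6, -8, -2, 6) → max 6
(-6, -8, -2, 6, -5) → max 6
(-8, -2, 6, -5, 5) → max 6
(-2, 6, -5, 5, 10) → max 10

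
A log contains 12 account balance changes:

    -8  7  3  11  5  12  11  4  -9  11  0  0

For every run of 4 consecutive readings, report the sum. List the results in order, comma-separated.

13, 26, 31, 39, 32, 18, 17, 6, 2

[-8, 7, 3, 11] → sum 13
[7, 3, 11, 5] → sum 26
[3, 11, 5, 12] → sum 31
[11, 5, 12, 11] → sum 39
[5, 12, 11, 4] → sum 32
[12, 11, 4, -9] → sum 18
[11, 4, -9, 11] → sum 17
[4, -9, 11, 0] → sum 6
[-9, 11, 0, 0] → sum 2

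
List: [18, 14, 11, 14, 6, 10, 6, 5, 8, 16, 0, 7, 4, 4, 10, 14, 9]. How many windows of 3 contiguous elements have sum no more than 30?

[18, 14, 11] → sum 43
[14, 11, 14] → sum 39
[11, 14, 6] → sum 31
[14, 6, 10] → sum 30  ≤ 30 ✓
[6, 10, 6] → sum 22  ≤ 30 ✓
[10, 6, 5] → sum 21  ≤ 30 ✓
[6, 5, 8] → sum 19  ≤ 30 ✓
[5, 8, 16] → sum 29  ≤ 30 ✓
[8, 16, 0] → sum 24  ≤ 30 ✓
[16, 0, 7] → sum 23  ≤ 30 ✓
[0, 7, 4] → sum 11  ≤ 30 ✓
[7, 4, 4] → sum 15  ≤ 30 ✓
[4, 4, 10] → sum 18  ≤ 30 ✓
[4, 10, 14] → sum 28  ≤ 30 ✓
[10, 14, 9] → sum 33
11 windows satisfy the condition.

11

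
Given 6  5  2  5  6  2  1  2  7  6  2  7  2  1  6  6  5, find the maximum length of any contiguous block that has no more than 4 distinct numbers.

12

[6] 1 distinct, len 1
[6, 5] 2 distinct, len 2
[6, 5, 2] 3 distinct, len 3
[6, 5, 2, 5] 3 distinct, len 4
[6, 5, 2, 5, 6] 3 distinct, len 5
[6, 5, 2, 5, 6, 2] 3 distinct, len 6
[6, 5, 2, 5, 6, 2, 1] 4 distinct, len 7
[6, 5, 2, 5, 6, 2, 1, 2] 4 distinct, len 8
[6, 2, 1, 2, 7] 4 distinct, len 5
[6, 2, 1, 2, 7, 6] 4 distinct, len 6
[6, 2, 1, 2, 7, 6, 2] 4 distinct, len 7
[6, 2, 1, 2, 7, 6, 2, 7] 4 distinct, len 8
[6, 2, 1, 2, 7, 6, 2, 7, 2] 4 distinct, len 9
[6, 2, 1, 2, 7, 6, 2, 7, 2, 1] 4 distinct, len 10
[6, 2, 1, 2, 7, 6, 2, 7, 2, 1, 6] 4 distinct, len 11
[6, 2, 1, 2, 7, 6, 2, 7, 2, 1, 6, 6] 4 distinct, len 12
[2, 1, 6, 6, 5] 4 distinct, len 5
Longest length with ≤4 distinct: 12.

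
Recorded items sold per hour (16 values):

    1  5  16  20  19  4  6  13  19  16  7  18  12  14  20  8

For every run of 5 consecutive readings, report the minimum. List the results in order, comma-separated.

1, 4, 4, 4, 4, 4, 6, 7, 7, 7, 7, 8

Sliding a size-5 window across the 16 values:
(1, 5, 16, 20, 19) → min 1
(5, 16, 20, 19, 4) → min 4
(16, 20, 19, 4, 6) → min 4
(20, 19, 4, 6, 13) → min 4
(19, 4, 6, 13, 19) → min 4
(4, 6, 13, 19, 16) → min 4
(6, 13, 19, 16, 7) → min 6
(13, 19, 16, 7, 18) → min 7
(19, 16, 7, 18, 12) → min 7
(16, 7, 18, 12, 14) → min 7
(7, 18, 12, 14, 20) → min 7
(18, 12, 14, 20, 8) → min 8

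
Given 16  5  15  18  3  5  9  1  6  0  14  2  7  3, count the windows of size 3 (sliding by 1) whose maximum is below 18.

9

[16, 5, 15] → max 16  < 18 ✓
[5, 15, 18] → max 18
[15, 18, 3] → max 18
[18, 3, 5] → max 18
[3, 5, 9] → max 9  < 18 ✓
[5, 9, 1] → max 9  < 18 ✓
[9, 1, 6] → max 9  < 18 ✓
[1, 6, 0] → max 6  < 18 ✓
[6, 0, 14] → max 14  < 18 ✓
[0, 14, 2] → max 14  < 18 ✓
[14, 2, 7] → max 14  < 18 ✓
[2, 7, 3] → max 7  < 18 ✓
9 windows satisfy the condition.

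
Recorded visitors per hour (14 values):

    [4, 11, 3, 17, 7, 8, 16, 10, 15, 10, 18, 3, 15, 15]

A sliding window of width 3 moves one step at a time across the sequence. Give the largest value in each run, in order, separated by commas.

[4, 11, 3] → max 11
[11, 3, 17] → max 17
[3, 17, 7] → max 17
[17, 7, 8] → max 17
[7, 8, 16] → max 16
[8, 16, 10] → max 16
[16, 10, 15] → max 16
[10, 15, 10] → max 15
[15, 10, 18] → max 18
[10, 18, 3] → max 18
[18, 3, 15] → max 18
[3, 15, 15] → max 15

11, 17, 17, 17, 16, 16, 16, 15, 18, 18, 18, 15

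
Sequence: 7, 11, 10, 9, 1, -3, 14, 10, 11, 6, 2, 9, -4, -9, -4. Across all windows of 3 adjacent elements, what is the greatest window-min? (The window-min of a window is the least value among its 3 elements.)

Window mins for each of the 13 positions:
7 11 10 → min 7
11 10 9 → min 9
10 9 1 → min 1
9 1 -3 → min -3
1 -3 14 → min -3
-3 14 10 → min -3
14 10 11 → min 10
10 11 6 → min 6
11 6 2 → min 2
6 2 9 → min 2
2 9 -4 → min -4
9 -4 -9 → min -9
-4 -9 -4 → min -9
Greatest of these is 10.

10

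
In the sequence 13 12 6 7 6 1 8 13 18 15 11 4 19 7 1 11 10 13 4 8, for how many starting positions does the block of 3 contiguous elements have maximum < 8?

13 12 6 → max 13
12 6 7 → max 12
6 7 6 → max 7  < 8 ✓
7 6 1 → max 7  < 8 ✓
6 1 8 → max 8
1 8 13 → max 13
8 13 18 → max 18
13 18 15 → max 18
18 15 11 → max 18
15 11 4 → max 15
11 4 19 → max 19
4 19 7 → max 19
19 7 1 → max 19
7 1 11 → max 11
1 11 10 → max 11
11 10 13 → max 13
10 13 4 → max 13
13 4 8 → max 13
2 windows satisfy the condition.

2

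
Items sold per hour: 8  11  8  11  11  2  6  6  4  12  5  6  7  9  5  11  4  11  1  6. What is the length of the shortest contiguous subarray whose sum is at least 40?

4

add 8: running sum 8 < 40
add 11: running sum 19 < 40
add 8: running sum 27 < 40
add 11: running sum 38 < 40
add 11: shortest ending here [11, 8, 11, 11] sum 41, len 4
add 2: shortest ending here [11, 8, 11, 11, 2] sum 43, len 5
add 6: shortest ending here [11, 8, 11, 11, 2, 6] sum 49, len 6
add 6: shortest ending here [8, 11, 11, 2, 6, 6] sum 44, len 6
add 4: shortest ending here [11, 11, 2, 6, 6, 4] sum 40, len 6
add 12: shortest ending here [11, 2, 6, 6, 4, 12] sum 41, len 6
add 5: shortest ending here [11, 2, 6, 6, 4, 12, 5] sum 46, len 7
add 6: shortest ending here [2, 6, 6, 4, 12, 5, 6] sum 41, len 7
add 7: shortest ending here [6, 4, 12, 5, 6, 7] sum 40, len 6
add 9: shortest ending here [4, 12, 5, 6, 7, 9] sum 43, len 6
add 5: shortest ending here [12, 5, 6, 7, 9, 5] sum 44, len 6
add 11: shortest ending here [5, 6, 7, 9, 5, 11] sum 43, len 6
add 4: shortest ending here [6, 7, 9, 5, 11, 4] sum 42, len 6
add 11: shortest ending here [9, 5, 11, 4, 11] sum 40, len 5
add 1: shortest ending here [9, 5, 11, 4, 11, 1] sum 41, len 6
add 6: shortest ending here [9, 5, 11, 4, 11, 1, 6] sum 47, len 7
Shortest qualifying length: 4.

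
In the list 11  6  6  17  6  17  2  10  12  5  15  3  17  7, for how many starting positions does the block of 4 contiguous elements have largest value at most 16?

11 6 6 17 → max 17
6 6 17 6 → max 17
6 17 6 17 → max 17
17 6 17 2 → max 17
6 17 2 10 → max 17
17 2 10 12 → max 17
2 10 12 5 → max 12  ≤ 16 ✓
10 12 5 15 → max 15  ≤ 16 ✓
12 5 15 3 → max 15  ≤ 16 ✓
5 15 3 17 → max 17
15 3 17 7 → max 17
3 windows satisfy the condition.

3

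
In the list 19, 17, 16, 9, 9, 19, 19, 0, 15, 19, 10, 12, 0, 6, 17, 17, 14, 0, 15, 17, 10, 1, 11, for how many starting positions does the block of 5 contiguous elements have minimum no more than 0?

15

19 17 16 9 9 → min 9
17 16 9 9 19 → min 9
16 9 9 19 19 → min 9
9 9 19 19 0 → min 0  ≤ 0 ✓
9 19 19 0 15 → min 0  ≤ 0 ✓
19 19 0 15 19 → min 0  ≤ 0 ✓
19 0 15 19 10 → min 0  ≤ 0 ✓
0 15 19 10 12 → min 0  ≤ 0 ✓
15 19 10 12 0 → min 0  ≤ 0 ✓
19 10 12 0 6 → min 0  ≤ 0 ✓
10 12 0 6 17 → min 0  ≤ 0 ✓
12 0 6 17 17 → min 0  ≤ 0 ✓
0 6 17 17 14 → min 0  ≤ 0 ✓
6 17 17 14 0 → min 0  ≤ 0 ✓
17 17 14 0 15 → min 0  ≤ 0 ✓
17 14 0 15 17 → min 0  ≤ 0 ✓
14 0 15 17 10 → min 0  ≤ 0 ✓
0 15 17 10 1 → min 0  ≤ 0 ✓
15 17 10 1 11 → min 1
15 windows satisfy the condition.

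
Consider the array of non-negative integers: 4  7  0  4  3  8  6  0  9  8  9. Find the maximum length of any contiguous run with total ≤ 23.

6

Extend to the right; shrink from the left whenever the sum exceeds 23:
→ 4: sum 4, len 1
→ 7: sum 11, len 2
→ 0: sum 11, len 3
→ 4: sum 15, len 4
→ 3: sum 18, len 5
→ 8 (dropped 4): sum 22, len 5
→ 6 (dropped 7): sum 21, len 5
→ 0: sum 21, len 6
→ 9 (dropped 0, 4, 3): sum 23, len 4
→ 8 (dropped 8): sum 23, len 4
→ 9 (dropped 6, 0, 9): sum 17, len 2
Longest length seen: 6.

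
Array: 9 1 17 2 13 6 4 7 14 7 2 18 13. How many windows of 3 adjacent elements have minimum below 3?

9 1 17 → min 1  < 3 ✓
1 17 2 → min 1  < 3 ✓
17 2 13 → min 2  < 3 ✓
2 13 6 → min 2  < 3 ✓
13 6 4 → min 4
6 4 7 → min 4
4 7 14 → min 4
7 14 7 → min 7
14 7 2 → min 2  < 3 ✓
7 2 18 → min 2  < 3 ✓
2 18 13 → min 2  < 3 ✓
7 windows satisfy the condition.

7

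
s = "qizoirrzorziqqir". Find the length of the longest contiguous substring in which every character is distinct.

5

add q: [q] len 1
add i: [q, i] len 2
add z: [q, i, z] len 3
add o: [q, i, z, o] len 4
add i (repeat i, move left end past it): [z, o, i] len 3
add r: [z, o, i, r] len 4
add r (repeat r, move left end past it): [r] len 1
add z: [r, z] len 2
add o: [r, z, o] len 3
add r (repeat r, move left end past it): [z, o, r] len 3
add z (repeat z, move left end past it): [o, r, z] len 3
add i: [o, r, z, i] len 4
add q: [o, r, z, i, q] len 5
add q (repeat q, move left end past it): [q] len 1
add i: [q, i] len 2
add r: [q, i, r] len 3
Longest all-distinct length: 5.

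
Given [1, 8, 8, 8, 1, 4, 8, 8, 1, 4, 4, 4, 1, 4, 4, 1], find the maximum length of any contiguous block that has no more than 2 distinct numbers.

8

Extend right; when distinct count exceeds 2, shrink from the left:
[1] 1 distinct, len 1
[1, 8] 2 distinct, len 2
[1, 8, 8] 2 distinct, len 3
[1, 8, 8, 8] 2 distinct, len 4
[1, 8, 8, 8, 1] 2 distinct, len 5
[1, 4] 2 distinct, len 2
[4, 8] 2 distinct, len 2
[4, 8, 8] 2 distinct, len 3
[8, 8, 1] 2 distinct, len 3
[1, 4] 2 distinct, len 2
[1, 4, 4] 2 distinct, len 3
[1, 4, 4, 4] 2 distinct, len 4
[1, 4, 4, 4, 1] 2 distinct, len 5
[1, 4, 4, 4, 1, 4] 2 distinct, len 6
[1, 4, 4, 4, 1, 4, 4] 2 distinct, len 7
[1, 4, 4, 4, 1, 4, 4, 1] 2 distinct, len 8
Longest length with ≤2 distinct: 8.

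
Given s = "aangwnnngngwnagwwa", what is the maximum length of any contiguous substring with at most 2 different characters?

6

[a] 1 distinct, len 1
[a, a] 1 distinct, len 2
[a, a, n] 2 distinct, len 3
[n, g] 2 distinct, len 2
[g, w] 2 distinct, len 2
[w, n] 2 distinct, len 2
[w, n, n] 2 distinct, len 3
[w, n, n, n] 2 distinct, len 4
[n, n, n, g] 2 distinct, len 4
[n, n, n, g, n] 2 distinct, len 5
[n, n, n, g, n, g] 2 distinct, len 6
[g, w] 2 distinct, len 2
[w, n] 2 distinct, len 2
[n, a] 2 distinct, len 2
[a, g] 2 distinct, len 2
[g, w] 2 distinct, len 2
[g, w, w] 2 distinct, len 3
[w, w, a] 2 distinct, len 3
Longest length with ≤2 distinct: 6.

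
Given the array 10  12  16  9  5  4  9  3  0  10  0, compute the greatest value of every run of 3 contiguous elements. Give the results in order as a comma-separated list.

16, 16, 16, 9, 9, 9, 9, 10, 10

Sliding a size-3 window across the 11 values:
(10, 12, 16) → max 16
(12, 16, 9) → max 16
(16, 9, 5) → max 16
(9, 5, 4) → max 9
(5, 4, 9) → max 9
(4, 9, 3) → max 9
(9, 3, 0) → max 9
(3, 0, 10) → max 10
(0, 10, 0) → max 10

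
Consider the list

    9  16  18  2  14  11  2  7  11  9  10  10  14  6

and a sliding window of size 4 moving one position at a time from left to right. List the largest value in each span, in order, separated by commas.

(9, 16, 18, 2) → max 18
(16, 18, 2, 14) → max 18
(18, 2, 14, 11) → max 18
(2, 14, 11, 2) → max 14
(14, 11, 2, 7) → max 14
(11, 2, 7, 11) → max 11
(2, 7, 11, 9) → max 11
(7, 11, 9, 10) → max 11
(11, 9, 10, 10) → max 11
(9, 10, 10, 14) → max 14
(10, 10, 14, 6) → max 14

18, 18, 18, 14, 14, 11, 11, 11, 11, 14, 14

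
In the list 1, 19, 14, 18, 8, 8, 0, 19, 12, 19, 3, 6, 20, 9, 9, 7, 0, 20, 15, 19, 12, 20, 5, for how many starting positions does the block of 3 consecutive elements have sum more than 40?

(1, 19, 14) → sum 34
(19, 14, 18) → sum 51  > 40 ✓
(14, 18, 8) → sum 40
(18, 8, 8) → sum 34
(8, 8, 0) → sum 16
(8, 0, 19) → sum 27
(0, 19, 12) → sum 31
(19, 12, 19) → sum 50  > 40 ✓
(12, 19, 3) → sum 34
(19, 3, 6) → sum 28
(3, 6, 20) → sum 29
(6, 20, 9) → sum 35
(20, 9, 9) → sum 38
(9, 9, 7) → sum 25
(9, 7, 0) → sum 16
(7, 0, 20) → sum 27
(0, 20, 15) → sum 35
(20, 15, 19) → sum 54  > 40 ✓
(15, 19, 12) → sum 46  > 40 ✓
(19, 12, 20) → sum 51  > 40 ✓
(12, 20, 5) → sum 37
5 windows satisfy the condition.

5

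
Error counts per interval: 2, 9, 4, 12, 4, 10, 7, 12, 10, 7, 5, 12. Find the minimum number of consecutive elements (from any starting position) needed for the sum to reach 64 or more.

add 2: running sum 2 < 64
add 9: running sum 11 < 64
add 4: running sum 15 < 64
add 12: running sum 27 < 64
add 4: running sum 31 < 64
add 10: running sum 41 < 64
add 7: running sum 48 < 64
add 12: running sum 60 < 64
add 10: shortest ending here [9, 4, 12, 4, 10, 7, 12, 10] sum 68, len 8
add 7: shortest ending here [4, 12, 4, 10, 7, 12, 10, 7] sum 66, len 8
add 5: shortest ending here [12, 4, 10, 7, 12, 10, 7, 5] sum 67, len 8
add 12: shortest ending here [4, 10, 7, 12, 10, 7, 5, 12] sum 67, len 8
Shortest qualifying length: 8.

8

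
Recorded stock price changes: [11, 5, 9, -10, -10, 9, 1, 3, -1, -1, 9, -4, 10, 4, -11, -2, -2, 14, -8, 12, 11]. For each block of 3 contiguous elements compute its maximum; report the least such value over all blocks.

-2

11 5 9 → max 11
5 9 -10 → max 9
9 -10 -10 → max 9
-10 -10 9 → max 9
-10 9 1 → max 9
9 1 3 → max 9
1 3 -1 → max 3
3 -1 -1 → max 3
-1 -1 9 → max 9
-1 9 -4 → max 9
9 -4 10 → max 10
-4 10 4 → max 10
10 4 -11 → max 10
4 -11 -2 → max 4
-11 -2 -2 → max -2
-2 -2 14 → max 14
-2 14 -8 → max 14
14 -8 12 → max 14
-8 12 11 → max 12
Least of these is -2.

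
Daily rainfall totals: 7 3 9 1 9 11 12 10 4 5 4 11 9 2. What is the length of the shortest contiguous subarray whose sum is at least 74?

9

add 7: running sum 7 < 74
add 3: running sum 10 < 74
add 9: running sum 19 < 74
add 1: running sum 20 < 74
add 9: running sum 29 < 74
add 11: running sum 40 < 74
add 12: running sum 52 < 74
add 10: running sum 62 < 74
add 4: running sum 66 < 74
add 5: running sum 71 < 74
add 4: shortest ending here [7, 3, 9, 1, 9, 11, 12, 10, 4, 5, 4] sum 75, len 11
add 11: shortest ending here [9, 1, 9, 11, 12, 10, 4, 5, 4, 11] sum 76, len 10
add 9: shortest ending here [9, 11, 12, 10, 4, 5, 4, 11, 9] sum 75, len 9
add 2: shortest ending here [9, 11, 12, 10, 4, 5, 4, 11, 9, 2] sum 77, len 10
Shortest qualifying length: 9.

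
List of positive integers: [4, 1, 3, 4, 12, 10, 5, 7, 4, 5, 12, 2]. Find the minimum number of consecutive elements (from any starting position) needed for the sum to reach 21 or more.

2

add 4: running sum 4 < 21
add 1: running sum 5 < 21
add 3: running sum 8 < 21
add 4: running sum 12 < 21
add 12: shortest ending here [4, 1, 3, 4, 12] sum 24, len 5
add 10: shortest ending here [12, 10] sum 22, len 2
add 5: shortest ending here [12, 10, 5] sum 27, len 3
add 7: shortest ending here [10, 5, 7] sum 22, len 3
add 4: shortest ending here [10, 5, 7, 4] sum 26, len 4
add 5: shortest ending here [5, 7, 4, 5] sum 21, len 4
add 12: shortest ending here [4, 5, 12] sum 21, len 3
add 2: shortest ending here [4, 5, 12, 2] sum 23, len 4
Shortest qualifying length: 2.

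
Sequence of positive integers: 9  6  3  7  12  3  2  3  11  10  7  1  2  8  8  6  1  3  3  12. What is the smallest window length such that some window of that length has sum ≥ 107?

add 9: running sum 9 < 107
add 6: running sum 15 < 107
add 3: running sum 18 < 107
add 7: running sum 25 < 107
add 12: running sum 37 < 107
add 3: running sum 40 < 107
add 2: running sum 42 < 107
add 3: running sum 45 < 107
add 11: running sum 56 < 107
add 10: running sum 66 < 107
add 7: running sum 73 < 107
add 1: running sum 74 < 107
add 2: running sum 76 < 107
add 8: running sum 84 < 107
add 8: running sum 92 < 107
add 6: running sum 98 < 107
add 1: running sum 99 < 107
add 3: running sum 102 < 107
add 3: running sum 105 < 107
add 12: shortest ending here [6, 3, 7, 12, 3, 2, 3, 11, 10, 7, 1, 2, 8, 8, 6, 1, 3, 3, 12] sum 108, len 19
Shortest qualifying length: 19.

19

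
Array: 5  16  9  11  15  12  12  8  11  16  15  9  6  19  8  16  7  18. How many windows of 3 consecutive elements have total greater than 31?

12

5 16 9 → sum 30
16 9 11 → sum 36  > 31 ✓
9 11 15 → sum 35  > 31 ✓
11 15 12 → sum 38  > 31 ✓
15 12 12 → sum 39  > 31 ✓
12 12 8 → sum 32  > 31 ✓
12 8 11 → sum 31
8 11 16 → sum 35  > 31 ✓
11 16 15 → sum 42  > 31 ✓
16 15 9 → sum 40  > 31 ✓
15 9 6 → sum 30
9 6 19 → sum 34  > 31 ✓
6 19 8 → sum 33  > 31 ✓
19 8 16 → sum 43  > 31 ✓
8 16 7 → sum 31
16 7 18 → sum 41  > 31 ✓
12 windows satisfy the condition.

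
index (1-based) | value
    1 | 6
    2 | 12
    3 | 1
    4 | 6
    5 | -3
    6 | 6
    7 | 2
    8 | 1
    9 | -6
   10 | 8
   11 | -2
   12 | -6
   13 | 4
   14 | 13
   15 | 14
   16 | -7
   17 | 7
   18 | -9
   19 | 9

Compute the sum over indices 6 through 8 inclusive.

Elements at indices 6..8: 6, 2, 1
sum(6, 2, 1) = 9

9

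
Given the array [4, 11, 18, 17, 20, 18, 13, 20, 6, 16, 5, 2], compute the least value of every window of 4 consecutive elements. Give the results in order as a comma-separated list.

4, 11, 17, 13, 13, 6, 6, 5, 2

Sliding a size-4 window across the 12 values:
[4, 11, 18, 17] → min 4
[11, 18, 17, 20] → min 11
[18, 17, 20, 18] → min 17
[17, 20, 18, 13] → min 13
[20, 18, 13, 20] → min 13
[18, 13, 20, 6] → min 6
[13, 20, 6, 16] → min 6
[20, 6, 16, 5] → min 5
[6, 16, 5, 2] → min 2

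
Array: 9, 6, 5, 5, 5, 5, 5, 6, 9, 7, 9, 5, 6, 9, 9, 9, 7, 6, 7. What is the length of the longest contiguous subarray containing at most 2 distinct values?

7

add 9: window [9] (1 distinct), len 1
add 6: window [9, 6] (2 distinct), len 2
add 5: window [6, 5] (2 distinct), len 2
add 5: window [6, 5, 5] (2 distinct), len 3
add 5: window [6, 5, 5, 5] (2 distinct), len 4
add 5: window [6, 5, 5, 5, 5] (2 distinct), len 5
add 5: window [6, 5, 5, 5, 5, 5] (2 distinct), len 6
add 6: window [6, 5, 5, 5, 5, 5, 6] (2 distinct), len 7
add 9: window [6, 9] (2 distinct), len 2
add 7: window [9, 7] (2 distinct), len 2
add 9: window [9, 7, 9] (2 distinct), len 3
add 5: window [9, 5] (2 distinct), len 2
add 6: window [5, 6] (2 distinct), len 2
add 9: window [6, 9] (2 distinct), len 2
add 9: window [6, 9, 9] (2 distinct), len 3
add 9: window [6, 9, 9, 9] (2 distinct), len 4
add 7: window [9, 9, 9, 7] (2 distinct), len 4
add 6: window [7, 6] (2 distinct), len 2
add 7: window [7, 6, 7] (2 distinct), len 3
Longest length with ≤2 distinct: 7.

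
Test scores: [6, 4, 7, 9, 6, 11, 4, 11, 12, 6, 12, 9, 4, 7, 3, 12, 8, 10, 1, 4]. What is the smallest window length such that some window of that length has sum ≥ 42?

add 6: running sum 6 < 42
add 4: running sum 10 < 42
add 7: running sum 17 < 42
add 9: running sum 26 < 42
add 6: running sum 32 < 42
add 11: shortest ending here [6, 4, 7, 9, 6, 11] sum 43, len 6
add 4: shortest ending here [6, 4, 7, 9, 6, 11, 4] sum 47, len 7
add 11: shortest ending here [7, 9, 6, 11, 4, 11] sum 48, len 6
add 12: shortest ending here [6, 11, 4, 11, 12] sum 44, len 5
add 6: shortest ending here [11, 4, 11, 12, 6] sum 44, len 5
add 12: shortest ending here [4, 11, 12, 6, 12] sum 45, len 5
add 9: shortest ending here [11, 12, 6, 12, 9] sum 50, len 5
add 4: shortest ending here [12, 6, 12, 9, 4] sum 43, len 5
add 7: shortest ending here [12, 6, 12, 9, 4, 7] sum 50, len 6
add 3: shortest ending here [12, 6, 12, 9, 4, 7, 3] sum 53, len 7
add 12: shortest ending here [12, 9, 4, 7, 3, 12] sum 47, len 6
add 8: shortest ending here [9, 4, 7, 3, 12, 8] sum 43, len 6
add 10: shortest ending here [4, 7, 3, 12, 8, 10] sum 44, len 6
add 1: shortest ending here [4, 7, 3, 12, 8, 10, 1] sum 45, len 7
add 4: shortest ending here [7, 3, 12, 8, 10, 1, 4] sum 45, len 7
Shortest qualifying length: 5.

5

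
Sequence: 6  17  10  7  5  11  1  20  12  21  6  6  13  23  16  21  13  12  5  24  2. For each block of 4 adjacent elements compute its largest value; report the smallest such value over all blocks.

(6, 17, 10, 7) → max 17
(17, 10, 7, 5) → max 17
(10, 7, 5, 11) → max 11
(7, 5, 11, 1) → max 11
(5, 11, 1, 20) → max 20
(11, 1, 20, 12) → max 20
(1, 20, 12, 21) → max 21
(20, 12, 21, 6) → max 21
(12, 21, 6, 6) → max 21
(21, 6, 6, 13) → max 21
(6, 6, 13, 23) → max 23
(6, 13, 23, 16) → max 23
(13, 23, 16, 21) → max 23
(23, 16, 21, 13) → max 23
(16, 21, 13, 12) → max 21
(21, 13, 12, 5) → max 21
(13, 12, 5, 24) → max 24
(12, 5, 24, 2) → max 24
Smallest of these is 11.

11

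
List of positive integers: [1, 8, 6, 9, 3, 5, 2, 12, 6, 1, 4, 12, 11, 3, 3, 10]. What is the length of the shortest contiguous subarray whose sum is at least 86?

add 1: running sum 1 < 86
add 8: running sum 9 < 86
add 6: running sum 15 < 86
add 9: running sum 24 < 86
add 3: running sum 27 < 86
add 5: running sum 32 < 86
add 2: running sum 34 < 86
add 12: running sum 46 < 86
add 6: running sum 52 < 86
add 1: running sum 53 < 86
add 4: running sum 57 < 86
add 12: running sum 69 < 86
add 11: running sum 80 < 86
add 3: running sum 83 < 86
end 14: [1, 8, 6, 9, 3, 5, 2, 12, 6, 1, 4, 12, 11, 3, 3] sum 86, len 15
end 15: [6, 9, 3, 5, 2, 12, 6, 1, 4, 12, 11, 3, 3, 10] sum 87, len 14
Shortest qualifying length: 14.

14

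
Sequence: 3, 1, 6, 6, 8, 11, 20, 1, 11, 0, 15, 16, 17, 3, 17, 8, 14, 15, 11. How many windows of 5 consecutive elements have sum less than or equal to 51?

(3, 1, 6, 6, 8) → sum 24  ≤ 51 ✓
(1, 6, 6, 8, 11) → sum 32  ≤ 51 ✓
(6, 6, 8, 11, 20) → sum 51  ≤ 51 ✓
(6, 8, 11, 20, 1) → sum 46  ≤ 51 ✓
(8, 11, 20, 1, 11) → sum 51  ≤ 51 ✓
(11, 20, 1, 11, 0) → sum 43  ≤ 51 ✓
(20, 1, 11, 0, 15) → sum 47  ≤ 51 ✓
(1, 11, 0, 15, 16) → sum 43  ≤ 51 ✓
(11, 0, 15, 16, 17) → sum 59
(0, 15, 16, 17, 3) → sum 51  ≤ 51 ✓
(15, 16, 17, 3, 17) → sum 68
(16, 17, 3, 17, 8) → sum 61
(17, 3, 17, 8, 14) → sum 59
(3, 17, 8, 14, 15) → sum 57
(17, 8, 14, 15, 11) → sum 65
9 windows satisfy the condition.

9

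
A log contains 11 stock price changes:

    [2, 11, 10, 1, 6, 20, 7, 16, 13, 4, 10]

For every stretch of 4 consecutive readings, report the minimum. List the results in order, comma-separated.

1, 1, 1, 1, 6, 7, 4, 4

[2, 11, 10, 1] → min 1
[11, 10, 1, 6] → min 1
[10, 1, 6, 20] → min 1
[1, 6, 20, 7] → min 1
[6, 20, 7, 16] → min 6
[20, 7, 16, 13] → min 7
[7, 16, 13, 4] → min 4
[16, 13, 4, 10] → min 4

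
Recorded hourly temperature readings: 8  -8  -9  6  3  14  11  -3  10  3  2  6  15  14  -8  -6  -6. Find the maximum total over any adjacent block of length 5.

40

(8, -8, -9, 6, 3) → sum 0
(-8, -9, 6, 3, 14) → sum 6
(-9, 6, 3, 14, 11) → sum 25
(6, 3, 14, 11, -3) → sum 31
(3, 14, 11, -3, 10) → sum 35
(14, 11, -3, 10, 3) → sum 35
(11, -3, 10, 3, 2) → sum 23
(-3, 10, 3, 2, 6) → sum 18
(10, 3, 2, 6, 15) → sum 36
(3, 2, 6, 15, 14) → sum 40
(2, 6, 15, 14, -8) → sum 29
(6, 15, 14, -8, -6) → sum 21
(15, 14, -8, -6, -6) → sum 9
Maximum of these is 40.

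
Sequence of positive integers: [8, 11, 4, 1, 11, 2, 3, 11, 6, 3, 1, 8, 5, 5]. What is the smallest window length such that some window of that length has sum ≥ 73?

Extend right; whenever the sum reaches 73, record the length and shrink from the left:
add 8: running sum 8 < 73
add 11: running sum 19 < 73
add 4: running sum 23 < 73
add 1: running sum 24 < 73
add 11: running sum 35 < 73
add 2: running sum 37 < 73
add 3: running sum 40 < 73
add 11: running sum 51 < 73
add 6: running sum 57 < 73
add 3: running sum 60 < 73
add 1: running sum 61 < 73
add 8: running sum 69 < 73
end 12: [8, 11, 4, 1, 11, 2, 3, 11, 6, 3, 1, 8, 5] sum 74, len 13
end 13: [8, 11, 4, 1, 11, 2, 3, 11, 6, 3, 1, 8, 5, 5] sum 79, len 14
Shortest qualifying length: 13.

13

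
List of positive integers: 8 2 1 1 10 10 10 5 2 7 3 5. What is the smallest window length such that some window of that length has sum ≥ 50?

add 8: running sum 8 < 50
add 2: running sum 10 < 50
add 1: running sum 11 < 50
add 1: running sum 12 < 50
add 10: running sum 22 < 50
add 10: running sum 32 < 50
add 10: running sum 42 < 50
add 5: running sum 47 < 50
add 2: running sum 49 < 50
add 7: shortest ending here [8, 2, 1, 1, 10, 10, 10, 5, 2, 7] sum 56, len 10
add 3: shortest ending here [2, 1, 1, 10, 10, 10, 5, 2, 7, 3] sum 51, len 10
add 5: shortest ending here [10, 10, 10, 5, 2, 7, 3, 5] sum 52, len 8
Shortest qualifying length: 8.

8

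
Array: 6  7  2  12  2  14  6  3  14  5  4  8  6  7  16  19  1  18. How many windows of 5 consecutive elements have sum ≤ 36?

5

[6, 7, 2, 12, 2] → sum 29  ≤ 36 ✓
[7, 2, 12, 2, 14] → sum 37
[2, 12, 2, 14, 6] → sum 36  ≤ 36 ✓
[12, 2, 14, 6, 3] → sum 37
[2, 14, 6, 3, 14] → sum 39
[14, 6, 3, 14, 5] → sum 42
[6, 3, 14, 5, 4] → sum 32  ≤ 36 ✓
[3, 14, 5, 4, 8] → sum 34  ≤ 36 ✓
[14, 5, 4, 8, 6] → sum 37
[5, 4, 8, 6, 7] → sum 30  ≤ 36 ✓
[4, 8, 6, 7, 16] → sum 41
[8, 6, 7, 16, 19] → sum 56
[6, 7, 16, 19, 1] → sum 49
[7, 16, 19, 1, 18] → sum 61
5 windows satisfy the condition.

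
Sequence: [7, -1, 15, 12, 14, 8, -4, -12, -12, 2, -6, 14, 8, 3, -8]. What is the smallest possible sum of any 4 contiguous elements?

Window sums for each of the 12 positions:
[7, -1, 15, 12] → sum 33
[-1, 15, 12, 14] → sum 40
[15, 12, 14, 8] → sum 49
[12, 14, 8, -4] → sum 30
[14, 8, -4, -12] → sum 6
[8, -4, -12, -12] → sum -20
[-4, -12, -12, 2] → sum -26
[-12, -12, 2, -6] → sum -28
[-12, 2, -6, 14] → sum -2
[2, -6, 14, 8] → sum 18
[-6, 14, 8, 3] → sum 19
[14, 8, 3, -8] → sum 17
Smallest of these is -28.

-28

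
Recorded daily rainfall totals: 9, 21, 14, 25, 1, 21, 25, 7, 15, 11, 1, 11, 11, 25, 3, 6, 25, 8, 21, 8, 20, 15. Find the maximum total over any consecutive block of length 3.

60

Window sums for each of the 20 positions:
(9, 21, 14) → sum 44
(21, 14, 25) → sum 60
(14, 25, 1) → sum 40
(25, 1, 21) → sum 47
(1, 21, 25) → sum 47
(21, 25, 7) → sum 53
(25, 7, 15) → sum 47
(7, 15, 11) → sum 33
(15, 11, 1) → sum 27
(11, 1, 11) → sum 23
(1, 11, 11) → sum 23
(11, 11, 25) → sum 47
(11, 25, 3) → sum 39
(25, 3, 6) → sum 34
(3, 6, 25) → sum 34
(6, 25, 8) → sum 39
(25, 8, 21) → sum 54
(8, 21, 8) → sum 37
(21, 8, 20) → sum 49
(8, 20, 15) → sum 43
Maximum of these is 60.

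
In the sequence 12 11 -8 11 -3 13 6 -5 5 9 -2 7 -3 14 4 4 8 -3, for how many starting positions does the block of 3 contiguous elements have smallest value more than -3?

(12, 11, -8) → min -8
(11, -8, 11) → min -8
(-8, 11, -3) → min -8
(11, -3, 13) → min -3
(-3, 13, 6) → min -3
(13, 6, -5) → min -5
(6, -5, 5) → min -5
(-5, 5, 9) → min -5
(5, 9, -2) → min -2  > -3 ✓
(9, -2, 7) → min -2  > -3 ✓
(-2, 7, -3) → min -3
(7, -3, 14) → min -3
(-3, 14, 4) → min -3
(14, 4, 4) → min 4  > -3 ✓
(4, 4, 8) → min 4  > -3 ✓
(4, 8, -3) → min -3
4 windows satisfy the condition.

4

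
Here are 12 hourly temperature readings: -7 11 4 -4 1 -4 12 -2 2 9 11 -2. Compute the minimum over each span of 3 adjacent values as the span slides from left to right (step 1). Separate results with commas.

Sliding a size-3 window across the 12 values:
(-7, 11, 4) → min -7
(11, 4, -4) → min -4
(4, -4, 1) → min -4
(-4, 1, -4) → min -4
(1, -4, 12) → min -4
(-4, 12, -2) → min -4
(12, -2, 2) → min -2
(-2, 2, 9) → min -2
(2, 9, 11) → min 2
(9, 11, -2) → min -2

-7, -4, -4, -4, -4, -4, -2, -2, 2, -2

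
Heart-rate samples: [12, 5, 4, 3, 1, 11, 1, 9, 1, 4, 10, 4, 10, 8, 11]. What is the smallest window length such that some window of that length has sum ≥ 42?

5

add 12: running sum 12 < 42
add 5: running sum 17 < 42
add 4: running sum 21 < 42
add 3: running sum 24 < 42
add 1: running sum 25 < 42
add 11: running sum 36 < 42
add 1: running sum 37 < 42
end 7: [12, 5, 4, 3, 1, 11, 1, 9] sum 46, len 8
end 8: [12, 5, 4, 3, 1, 11, 1, 9, 1] sum 47, len 9
end 9: [12, 5, 4, 3, 1, 11, 1, 9, 1, 4] sum 51, len 10
end 10: [4, 3, 1, 11, 1, 9, 1, 4, 10] sum 44, len 9
end 11: [3, 1, 11, 1, 9, 1, 4, 10, 4] sum 44, len 9
end 12: [11, 1, 9, 1, 4, 10, 4, 10] sum 50, len 8
end 13: [9, 1, 4, 10, 4, 10, 8] sum 46, len 7
end 14: [10, 4, 10, 8, 11] sum 43, len 5
Shortest qualifying length: 5.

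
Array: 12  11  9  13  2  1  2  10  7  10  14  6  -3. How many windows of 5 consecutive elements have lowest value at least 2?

3

[12, 11, 9, 13, 2] → min 2  ≥ 2 ✓
[11, 9, 13, 2, 1] → min 1
[9, 13, 2, 1, 2] → min 1
[13, 2, 1, 2, 10] → min 1
[2, 1, 2, 10, 7] → min 1
[1, 2, 10, 7, 10] → min 1
[2, 10, 7, 10, 14] → min 2  ≥ 2 ✓
[10, 7, 10, 14, 6] → min 6  ≥ 2 ✓
[7, 10, 14, 6, -3] → min -3
3 windows satisfy the condition.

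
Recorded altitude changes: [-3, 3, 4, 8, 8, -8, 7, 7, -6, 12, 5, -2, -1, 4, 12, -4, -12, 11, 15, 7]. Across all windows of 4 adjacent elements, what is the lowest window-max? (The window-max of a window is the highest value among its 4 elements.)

5

-3 3 4 8 → max 8
3 4 8 8 → max 8
4 8 8 -8 → max 8
8 8 -8 7 → max 8
8 -8 7 7 → max 8
-8 7 7 -6 → max 7
7 7 -6 12 → max 12
7 -6 12 5 → max 12
-6 12 5 -2 → max 12
12 5 -2 -1 → max 12
5 -2 -1 4 → max 5
-2 -1 4 12 → max 12
-1 4 12 -4 → max 12
4 12 -4 -12 → max 12
12 -4 -12 11 → max 12
-4 -12 11 15 → max 15
-12 11 15 7 → max 15
Lowest of these is 5.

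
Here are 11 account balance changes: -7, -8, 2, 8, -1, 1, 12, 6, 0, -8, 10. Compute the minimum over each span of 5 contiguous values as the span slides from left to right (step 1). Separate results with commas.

Sliding a size-5 window across the 11 values:
(-7, -8, 2, 8, -1) → min -8
(-8, 2, 8, -1, 1) → min -8
(2, 8, -1, 1, 12) → min -1
(8, -1, 1, 12, 6) → min -1
(-1, 1, 12, 6, 0) → min -1
(1, 12, 6, 0, -8) → min -8
(12, 6, 0, -8, 10) → min -8

-8, -8, -1, -1, -1, -8, -8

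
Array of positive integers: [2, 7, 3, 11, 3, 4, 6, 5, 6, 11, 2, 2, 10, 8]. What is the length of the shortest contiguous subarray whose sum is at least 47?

add 2: running sum 2 < 47
add 7: running sum 9 < 47
add 3: running sum 12 < 47
add 11: running sum 23 < 47
add 3: running sum 26 < 47
add 4: running sum 30 < 47
add 6: running sum 36 < 47
add 5: running sum 41 < 47
end 8: [2, 7, 3, 11, 3, 4, 6, 5, 6] sum 47, len 9
end 9: [3, 11, 3, 4, 6, 5, 6, 11] sum 49, len 8
end 10: [11, 3, 4, 6, 5, 6, 11, 2] sum 48, len 8
end 11: [11, 3, 4, 6, 5, 6, 11, 2, 2] sum 50, len 9
end 12: [3, 4, 6, 5, 6, 11, 2, 2, 10] sum 49, len 9
end 13: [6, 5, 6, 11, 2, 2, 10, 8] sum 50, len 8
Shortest qualifying length: 8.

8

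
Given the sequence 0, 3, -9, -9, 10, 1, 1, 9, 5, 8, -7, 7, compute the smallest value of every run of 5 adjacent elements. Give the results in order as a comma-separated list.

0 3 -9 -9 10 → min -9
3 -9 -9 10 1 → min -9
-9 -9 10 1 1 → min -9
-9 10 1 1 9 → min -9
10 1 1 9 5 → min 1
1 1 9 5 8 → min 1
1 9 5 8 -7 → min -7
9 5 8 -7 7 → min -7

-9, -9, -9, -9, 1, 1, -7, -7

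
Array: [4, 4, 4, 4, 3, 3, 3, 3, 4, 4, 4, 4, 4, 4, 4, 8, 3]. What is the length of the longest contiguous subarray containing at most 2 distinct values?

[4] 1 distinct, len 1
[4, 4] 1 distinct, len 2
[4, 4, 4] 1 distinct, len 3
[4, 4, 4, 4] 1 distinct, len 4
[4, 4, 4, 4, 3] 2 distinct, len 5
[4, 4, 4, 4, 3, 3] 2 distinct, len 6
[4, 4, 4, 4, 3, 3, 3] 2 distinct, len 7
[4, 4, 4, 4, 3, 3, 3, 3] 2 distinct, len 8
[4, 4, 4, 4, 3, 3, 3, 3, 4] 2 distinct, len 9
[4, 4, 4, 4, 3, 3, 3, 3, 4, 4] 2 distinct, len 10
[4, 4, 4, 4, 3, 3, 3, 3, 4, 4, 4] 2 distinct, len 11
[4, 4, 4, 4, 3, 3, 3, 3, 4, 4, 4, 4] 2 distinct, len 12
[4, 4, 4, 4, 3, 3, 3, 3, 4, 4, 4, 4, 4] 2 distinct, len 13
[4, 4, 4, 4, 3, 3, 3, 3, 4, 4, 4, 4, 4, 4] 2 distinct, len 14
[4, 4, 4, 4, 3, 3, 3, 3, 4, 4, 4, 4, 4, 4, 4] 2 distinct, len 15
[4, 4, 4, 4, 4, 4, 4, 8] 2 distinct, len 8
[8, 3] 2 distinct, len 2
Longest length with ≤2 distinct: 15.

15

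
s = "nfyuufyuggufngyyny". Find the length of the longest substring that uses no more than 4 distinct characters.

Extend right; when distinct count exceeds 4, shrink from the left:
[n] 1 distinct, len 1
[n, f] 2 distinct, len 2
[n, f, y] 3 distinct, len 3
[n, f, y, u] 4 distinct, len 4
[n, f, y, u, u] 4 distinct, len 5
[n, f, y, u, u, f] 4 distinct, len 6
[n, f, y, u, u, f, y] 4 distinct, len 7
[n, f, y, u, u, f, y, u] 4 distinct, len 8
[f, y, u, u, f, y, u, g] 4 distinct, len 8
[f, y, u, u, f, y, u, g, g] 4 distinct, len 9
[f, y, u, u, f, y, u, g, g, u] 4 distinct, len 10
[f, y, u, u, f, y, u, g, g, u, f] 4 distinct, len 11
[u, g, g, u, f, n] 4 distinct, len 6
[u, g, g, u, f, n, g] 4 distinct, len 7
[f, n, g, y] 4 distinct, len 4
[f, n, g, y, y] 4 distinct, len 5
[f, n, g, y, y, n] 4 distinct, len 6
[f, n, g, y, y, n, y] 4 distinct, len 7
Longest length with ≤4 distinct: 11.

11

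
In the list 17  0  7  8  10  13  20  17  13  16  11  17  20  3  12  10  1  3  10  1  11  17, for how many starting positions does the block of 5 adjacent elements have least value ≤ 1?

(17, 0, 7, 8, 10) → min 0  ≤ 1 ✓
(0, 7, 8, 10, 13) → min 0  ≤ 1 ✓
(7, 8, 10, 13, 20) → min 7
(8, 10, 13, 20, 17) → min 8
(10, 13, 20, 17, 13) → min 10
(13, 20, 17, 13, 16) → min 13
(20, 17, 13, 16, 11) → min 11
(17, 13, 16, 11, 17) → min 11
(13, 16, 11, 17, 20) → min 11
(16, 11, 17, 20, 3) → min 3
(11, 17, 20, 3, 12) → min 3
(17, 20, 3, 12, 10) → min 3
(20, 3, 12, 10, 1) → min 1  ≤ 1 ✓
(3, 12, 10, 1, 3) → min 1  ≤ 1 ✓
(12, 10, 1, 3, 10) → min 1  ≤ 1 ✓
(10, 1, 3, 10, 1) → min 1  ≤ 1 ✓
(1, 3, 10, 1, 11) → min 1  ≤ 1 ✓
(3, 10, 1, 11, 17) → min 1  ≤ 1 ✓
8 windows satisfy the condition.

8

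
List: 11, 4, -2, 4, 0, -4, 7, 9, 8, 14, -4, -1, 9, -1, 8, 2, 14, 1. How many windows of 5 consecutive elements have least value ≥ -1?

3

[11, 4, -2, 4, 0] → min -2
[4, -2, 4, 0, -4] → min -4
[-2, 4, 0, -4, 7] → min -4
[4, 0, -4, 7, 9] → min -4
[0, -4, 7, 9, 8] → min -4
[-4, 7, 9, 8, 14] → min -4
[7, 9, 8, 14, -4] → min -4
[9, 8, 14, -4, -1] → min -4
[8, 14, -4, -1, 9] → min -4
[14, -4, -1, 9, -1] → min -4
[-4, -1, 9, -1, 8] → min -4
[-1, 9, -1, 8, 2] → min -1  ≥ -1 ✓
[9, -1, 8, 2, 14] → min -1  ≥ -1 ✓
[-1, 8, 2, 14, 1] → min -1  ≥ -1 ✓
3 windows satisfy the condition.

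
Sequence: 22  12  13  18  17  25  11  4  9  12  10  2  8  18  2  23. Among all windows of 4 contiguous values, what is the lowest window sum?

30

22 12 13 18 → sum 65
12 13 18 17 → sum 60
13 18 17 25 → sum 73
18 17 25 11 → sum 71
17 25 11 4 → sum 57
25 11 4 9 → sum 49
11 4 9 12 → sum 36
4 9 12 10 → sum 35
9 12 10 2 → sum 33
12 10 2 8 → sum 32
10 2 8 18 → sum 38
2 8 18 2 → sum 30
8 18 2 23 → sum 51
Lowest of these is 30.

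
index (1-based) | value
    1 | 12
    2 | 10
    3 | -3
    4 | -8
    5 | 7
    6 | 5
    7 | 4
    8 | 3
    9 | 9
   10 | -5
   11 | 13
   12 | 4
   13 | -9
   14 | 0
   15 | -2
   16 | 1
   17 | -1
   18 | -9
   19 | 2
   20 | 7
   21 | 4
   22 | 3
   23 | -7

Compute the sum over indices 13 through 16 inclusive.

Elements at indices 13..16: -9, 0, -2, 1
sum(-9, 0, -2, 1) = -10

-10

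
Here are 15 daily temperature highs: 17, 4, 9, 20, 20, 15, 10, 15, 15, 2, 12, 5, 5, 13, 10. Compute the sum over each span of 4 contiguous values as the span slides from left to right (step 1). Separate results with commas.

50, 53, 64, 65, 60, 55, 42, 44, 34, 24, 35, 33

Sliding a size-4 window across the 15 values:
17 4 9 20 → sum 50
4 9 20 20 → sum 53
9 20 20 15 → sum 64
20 20 15 10 → sum 65
20 15 10 15 → sum 60
15 10 15 15 → sum 55
10 15 15 2 → sum 42
15 15 2 12 → sum 44
15 2 12 5 → sum 34
2 12 5 5 → sum 24
12 5 5 13 → sum 35
5 5 13 10 → sum 33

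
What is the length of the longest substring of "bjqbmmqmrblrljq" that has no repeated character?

5

add b: [b] len 1
add j: [b, j] len 2
add q: [b, j, q] len 3
add b (repeat b, move left end past it): [j, q, b] len 3
add m: [j, q, b, m] len 4
add m (repeat m, move left end past it): [m] len 1
add q: [m, q] len 2
add m (repeat m, move left end past it): [q, m] len 2
add r: [q, m, r] len 3
add b: [q, m, r, b] len 4
add l: [q, m, r, b, l] len 5
add r (repeat r, move left end past it): [b, l, r] len 3
add l (repeat l, move left end past it): [r, l] len 2
add j: [r, l, j] len 3
add q: [r, l, j, q] len 4
Longest all-distinct length: 5.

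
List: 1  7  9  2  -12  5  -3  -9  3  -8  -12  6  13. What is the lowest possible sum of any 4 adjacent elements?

[1, 7, 9, 2] → sum 19
[7, 9, 2, -12] → sum 6
[9, 2, -12, 5] → sum 4
[2, -12, 5, -3] → sum -8
[-12, 5, -3, -9] → sum -19
[5, -3, -9, 3] → sum -4
[-3, -9, 3, -8] → sum -17
[-9, 3, -8, -12] → sum -26
[3, -8, -12, 6] → sum -11
[-8, -12, 6, 13] → sum -1
Lowest of these is -26.

-26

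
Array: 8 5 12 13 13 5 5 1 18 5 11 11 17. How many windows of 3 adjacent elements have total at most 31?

[8, 5, 12] → sum 25  ≤ 31 ✓
[5, 12, 13] → sum 30  ≤ 31 ✓
[12, 13, 13] → sum 38
[13, 13, 5] → sum 31  ≤ 31 ✓
[13, 5, 5] → sum 23  ≤ 31 ✓
[5, 5, 1] → sum 11  ≤ 31 ✓
[5, 1, 18] → sum 24  ≤ 31 ✓
[1, 18, 5] → sum 24  ≤ 31 ✓
[18, 5, 11] → sum 34
[5, 11, 11] → sum 27  ≤ 31 ✓
[11, 11, 17] → sum 39
8 windows satisfy the condition.

8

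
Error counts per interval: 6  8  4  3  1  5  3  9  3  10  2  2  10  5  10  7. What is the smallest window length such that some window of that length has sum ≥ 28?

4

Extend right; whenever the sum reaches 28, record the length and shrink from the left:
add 6: running sum 6 < 28
add 8: running sum 14 < 28
add 4: running sum 18 < 28
add 3: running sum 21 < 28
add 1: running sum 22 < 28
add 5: running sum 27 < 28
add 3: shortest ending here [6, 8, 4, 3, 1, 5, 3] sum 30, len 7
add 9: shortest ending here [8, 4, 3, 1, 5, 3, 9] sum 33, len 7
add 3: shortest ending here [4, 3, 1, 5, 3, 9, 3] sum 28, len 7
add 10: shortest ending here [5, 3, 9, 3, 10] sum 30, len 5
add 2: shortest ending here [5, 3, 9, 3, 10, 2] sum 32, len 6
add 2: shortest ending here [3, 9, 3, 10, 2, 2] sum 29, len 6
add 10: shortest ending here [9, 3, 10, 2, 2, 10] sum 36, len 6
add 5: shortest ending here [10, 2, 2, 10, 5] sum 29, len 5
add 10: shortest ending here [2, 2, 10, 5, 10] sum 29, len 5
add 7: shortest ending here [10, 5, 10, 7] sum 32, len 4
Shortest qualifying length: 4.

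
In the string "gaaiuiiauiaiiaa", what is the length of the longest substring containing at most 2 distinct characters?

[g] 1 distinct, len 1
[g, a] 2 distinct, len 2
[g, a, a] 2 distinct, len 3
[a, a, i] 2 distinct, len 3
[i, u] 2 distinct, len 2
[i, u, i] 2 distinct, len 3
[i, u, i, i] 2 distinct, len 4
[i, i, a] 2 distinct, len 3
[a, u] 2 distinct, len 2
[u, i] 2 distinct, len 2
[i, a] 2 distinct, len 2
[i, a, i] 2 distinct, len 3
[i, a, i, i] 2 distinct, len 4
[i, a, i, i, a] 2 distinct, len 5
[i, a, i, i, a, a] 2 distinct, len 6
Longest length with ≤2 distinct: 6.

6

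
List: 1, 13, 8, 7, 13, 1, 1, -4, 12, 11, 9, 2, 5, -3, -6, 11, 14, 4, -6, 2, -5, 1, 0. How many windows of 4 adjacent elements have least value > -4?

7

1 13 8 7 → min 1  > -4 ✓
13 8 7 13 → min 7  > -4 ✓
8 7 13 1 → min 1  > -4 ✓
7 13 1 1 → min 1  > -4 ✓
13 1 1 -4 → min -4
1 1 -4 12 → min -4
1 -4 12 11 → min -4
-4 12 11 9 → min -4
12 11 9 2 → min 2  > -4 ✓
11 9 2 5 → min 2  > -4 ✓
9 2 5 -3 → min -3  > -4 ✓
2 5 -3 -6 → min -6
5 -3 -6 11 → min -6
-3 -6 11 14 → min -6
-6 11 14 4 → min -6
11 14 4 -6 → min -6
14 4 -6 2 → min -6
4 -6 2 -5 → min -6
-6 2 -5 1 → min -6
2 -5 1 0 → min -5
7 windows satisfy the condition.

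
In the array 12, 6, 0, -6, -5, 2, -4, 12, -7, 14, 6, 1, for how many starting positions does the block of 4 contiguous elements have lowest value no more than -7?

4

[12, 6, 0, -6] → min -6
[6, 0, -6, -5] → min -6
[0, -6, -5, 2] → min -6
[-6, -5, 2, -4] → min -6
[-5, 2, -4, 12] → min -5
[2, -4, 12, -7] → min -7  ≤ -7 ✓
[-4, 12, -7, 14] → min -7  ≤ -7 ✓
[12, -7, 14, 6] → min -7  ≤ -7 ✓
[-7, 14, 6, 1] → min -7  ≤ -7 ✓
4 windows satisfy the condition.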